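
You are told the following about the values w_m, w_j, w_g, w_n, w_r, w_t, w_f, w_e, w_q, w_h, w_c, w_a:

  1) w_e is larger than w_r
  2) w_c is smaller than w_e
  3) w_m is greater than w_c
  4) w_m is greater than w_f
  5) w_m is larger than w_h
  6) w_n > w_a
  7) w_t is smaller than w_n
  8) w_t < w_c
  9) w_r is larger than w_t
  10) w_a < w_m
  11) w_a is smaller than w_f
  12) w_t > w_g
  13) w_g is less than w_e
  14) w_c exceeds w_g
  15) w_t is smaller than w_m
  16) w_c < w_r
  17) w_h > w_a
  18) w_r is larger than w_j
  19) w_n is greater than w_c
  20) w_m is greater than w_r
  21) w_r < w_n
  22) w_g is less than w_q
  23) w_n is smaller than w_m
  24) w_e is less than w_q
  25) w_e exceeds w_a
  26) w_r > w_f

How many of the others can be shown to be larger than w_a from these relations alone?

The elements the relations force above w_a are w_f, w_r, w_e, w_q, w_h, w_n, w_m — no chain reaches any other.
That is 7.

7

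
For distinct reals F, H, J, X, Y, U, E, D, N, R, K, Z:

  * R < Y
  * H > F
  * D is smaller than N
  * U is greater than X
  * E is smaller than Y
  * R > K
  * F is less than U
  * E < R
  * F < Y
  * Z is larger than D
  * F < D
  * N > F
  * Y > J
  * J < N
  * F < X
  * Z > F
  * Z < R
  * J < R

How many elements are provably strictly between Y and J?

1

The relations place J below Y. An element lies strictly between them when it is forced above J and also forced below Y.
Above J: {N, R}. Below Y: {F, K, D, E, Z, R}.
Intersection: {R} — 1.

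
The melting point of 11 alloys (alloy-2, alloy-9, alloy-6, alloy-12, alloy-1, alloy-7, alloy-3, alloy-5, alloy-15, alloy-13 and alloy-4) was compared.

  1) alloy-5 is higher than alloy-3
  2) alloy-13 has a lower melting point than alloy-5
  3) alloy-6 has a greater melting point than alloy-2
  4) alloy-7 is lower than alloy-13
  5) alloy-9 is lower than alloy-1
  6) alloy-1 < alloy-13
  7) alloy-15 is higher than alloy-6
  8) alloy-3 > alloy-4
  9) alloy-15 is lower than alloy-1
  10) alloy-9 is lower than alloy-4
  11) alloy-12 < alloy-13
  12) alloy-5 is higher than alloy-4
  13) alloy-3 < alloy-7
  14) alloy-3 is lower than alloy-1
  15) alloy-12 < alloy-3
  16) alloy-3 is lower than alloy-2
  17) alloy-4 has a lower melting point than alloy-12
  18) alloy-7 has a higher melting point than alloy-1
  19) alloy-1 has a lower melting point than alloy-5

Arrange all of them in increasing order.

alloy-9 < alloy-4 < alloy-12 < alloy-3 < alloy-2 < alloy-6 < alloy-15 < alloy-1 < alloy-7 < alloy-13 < alloy-5

Nothing is placed below alloy-9, so it is least; from there alloy-9 < alloy-4; alloy-4 < alloy-12; alloy-12 < alloy-3; alloy-3 < alloy-2; alloy-2 < alloy-6; alloy-6 < alloy-15; alloy-15 < alloy-1; alloy-1 < alloy-7; alloy-7 < alloy-13; alloy-13 < alloy-5, each given directly.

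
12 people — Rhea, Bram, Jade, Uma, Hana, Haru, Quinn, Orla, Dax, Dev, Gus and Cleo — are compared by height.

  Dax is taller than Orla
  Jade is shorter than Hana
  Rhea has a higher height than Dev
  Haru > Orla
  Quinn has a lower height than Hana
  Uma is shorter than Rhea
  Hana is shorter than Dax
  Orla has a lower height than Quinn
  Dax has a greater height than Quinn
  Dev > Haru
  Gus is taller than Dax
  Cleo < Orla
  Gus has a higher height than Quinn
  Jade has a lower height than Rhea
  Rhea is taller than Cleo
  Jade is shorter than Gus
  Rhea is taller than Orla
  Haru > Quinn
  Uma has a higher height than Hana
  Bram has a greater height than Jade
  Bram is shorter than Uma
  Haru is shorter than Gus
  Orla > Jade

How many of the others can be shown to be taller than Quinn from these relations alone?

Directly above Quinn: Hana, Haru, Dax, Gus.
One step further: Uma, Dev (6 so far).
One step further: Rhea (7 so far).
Nothing else is reachable above Quinn; 7 in all.

7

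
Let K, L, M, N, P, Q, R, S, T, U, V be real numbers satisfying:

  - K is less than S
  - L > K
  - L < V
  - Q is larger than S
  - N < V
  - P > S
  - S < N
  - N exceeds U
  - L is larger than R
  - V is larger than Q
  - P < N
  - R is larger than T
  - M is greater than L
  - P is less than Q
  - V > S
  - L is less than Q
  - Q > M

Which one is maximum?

U is not greatest since U < N; T is not greatest since T < R; K is not greatest since K < S; R is not greatest since R < L; S is not greatest since S < V; L is not greatest since L < M; P is not greatest since P < Q; N is not greatest since N < V; M is not greatest since M < Q; Q is not greatest since Q < V.
Only V has nothing above it, so V is the maximum.

V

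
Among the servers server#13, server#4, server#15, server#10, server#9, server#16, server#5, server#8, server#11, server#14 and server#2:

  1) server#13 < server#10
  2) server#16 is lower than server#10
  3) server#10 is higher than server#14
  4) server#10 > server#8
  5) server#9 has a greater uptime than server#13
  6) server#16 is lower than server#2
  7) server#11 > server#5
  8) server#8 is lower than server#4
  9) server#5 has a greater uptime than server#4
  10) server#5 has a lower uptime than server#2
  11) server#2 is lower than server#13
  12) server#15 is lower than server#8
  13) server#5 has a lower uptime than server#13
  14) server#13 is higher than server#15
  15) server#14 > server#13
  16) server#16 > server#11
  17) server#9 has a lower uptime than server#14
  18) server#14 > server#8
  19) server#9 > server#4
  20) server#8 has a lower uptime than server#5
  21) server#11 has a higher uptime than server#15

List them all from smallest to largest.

Nothing is placed below server#15, so it is least; from there server#15 < server#8; server#8 < server#4; server#4 < server#5; server#5 < server#11; server#11 < server#16; server#16 < server#2; server#2 < server#13; server#13 < server#9; server#9 < server#14; server#14 < server#10, each given directly.

server#15 < server#8 < server#4 < server#5 < server#11 < server#16 < server#2 < server#13 < server#9 < server#14 < server#10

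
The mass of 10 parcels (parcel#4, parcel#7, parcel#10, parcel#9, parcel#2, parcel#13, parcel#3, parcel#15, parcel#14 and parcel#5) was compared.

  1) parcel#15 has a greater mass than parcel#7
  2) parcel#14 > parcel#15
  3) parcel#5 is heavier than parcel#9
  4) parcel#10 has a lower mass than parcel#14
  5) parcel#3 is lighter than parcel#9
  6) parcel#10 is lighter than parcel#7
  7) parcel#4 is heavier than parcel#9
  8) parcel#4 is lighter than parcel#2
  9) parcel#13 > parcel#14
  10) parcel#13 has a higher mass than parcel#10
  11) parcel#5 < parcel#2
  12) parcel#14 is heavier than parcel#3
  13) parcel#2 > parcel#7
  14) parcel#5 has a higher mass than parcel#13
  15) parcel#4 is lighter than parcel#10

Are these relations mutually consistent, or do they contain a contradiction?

consistent

The single ordering parcel#3 < parcel#9 < parcel#4 < parcel#10 < parcel#7 < parcel#15 < parcel#14 < parcel#13 < parcel#5 < parcel#2 satisfies every listed relation, so no contradiction arises.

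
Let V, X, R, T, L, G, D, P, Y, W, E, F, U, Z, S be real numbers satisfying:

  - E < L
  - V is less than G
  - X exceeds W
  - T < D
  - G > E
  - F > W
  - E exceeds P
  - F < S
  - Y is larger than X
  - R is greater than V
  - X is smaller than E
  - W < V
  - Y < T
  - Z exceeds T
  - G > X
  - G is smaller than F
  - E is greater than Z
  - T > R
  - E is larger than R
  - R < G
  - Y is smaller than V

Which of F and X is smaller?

X

X < Y < V < R < T < Z < E < G < F, by transitivity through Y, V, R, T, Z, E, G.
So X < F; X is the smaller of the two.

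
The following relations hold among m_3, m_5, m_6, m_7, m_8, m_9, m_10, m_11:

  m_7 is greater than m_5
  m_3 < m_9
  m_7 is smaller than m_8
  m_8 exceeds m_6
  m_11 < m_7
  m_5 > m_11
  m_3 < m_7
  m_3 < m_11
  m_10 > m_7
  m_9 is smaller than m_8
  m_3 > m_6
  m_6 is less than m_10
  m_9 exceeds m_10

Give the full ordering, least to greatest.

m_6 < m_3 < m_11 < m_5 < m_7 < m_10 < m_9 < m_8

Nothing is placed below m_6, so it is least; from there m_6 < m_3; m_3 < m_11; m_11 < m_5; m_5 < m_7; m_7 < m_10; m_10 < m_9; m_9 < m_8, each given directly.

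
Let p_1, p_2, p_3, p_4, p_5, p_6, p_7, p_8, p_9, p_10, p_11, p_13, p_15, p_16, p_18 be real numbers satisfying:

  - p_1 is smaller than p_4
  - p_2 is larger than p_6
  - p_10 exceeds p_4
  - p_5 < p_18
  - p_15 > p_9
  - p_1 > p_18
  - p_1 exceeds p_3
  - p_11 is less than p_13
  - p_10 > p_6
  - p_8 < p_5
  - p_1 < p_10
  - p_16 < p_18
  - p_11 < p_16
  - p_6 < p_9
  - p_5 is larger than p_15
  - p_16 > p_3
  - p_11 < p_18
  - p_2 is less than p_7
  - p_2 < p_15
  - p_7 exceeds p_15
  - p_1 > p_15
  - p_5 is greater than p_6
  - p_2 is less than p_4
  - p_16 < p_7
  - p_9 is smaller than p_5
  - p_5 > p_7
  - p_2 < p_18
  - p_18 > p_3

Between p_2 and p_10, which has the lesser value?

The relevant relations are p_2 < p_15; p_15 < p_7; p_7 < p_5; p_5 < p_18; p_18 < p_1; p_1 < p_4; p_4 < p_10.
Chaining these gives p_2 < p_15 < p_7 < p_5 < p_18 < p_1 < p_4 < p_10.
So p_2 < p_10; p_2 is the smaller of the two.

p_2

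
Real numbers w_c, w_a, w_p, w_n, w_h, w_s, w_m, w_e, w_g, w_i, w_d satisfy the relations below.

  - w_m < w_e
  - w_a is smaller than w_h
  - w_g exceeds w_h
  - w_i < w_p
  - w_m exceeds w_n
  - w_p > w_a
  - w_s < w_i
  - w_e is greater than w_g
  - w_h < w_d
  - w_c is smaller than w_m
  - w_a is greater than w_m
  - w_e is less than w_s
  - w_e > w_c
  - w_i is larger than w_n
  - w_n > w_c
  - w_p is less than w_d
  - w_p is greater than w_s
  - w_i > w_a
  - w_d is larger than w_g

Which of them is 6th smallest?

The consecutive relations fix a unique order: w_c < w_n < w_m < w_a < w_h < w_g < w_e < w_s < w_i < w_p < w_d.
The 6th smallest is w_g.

w_g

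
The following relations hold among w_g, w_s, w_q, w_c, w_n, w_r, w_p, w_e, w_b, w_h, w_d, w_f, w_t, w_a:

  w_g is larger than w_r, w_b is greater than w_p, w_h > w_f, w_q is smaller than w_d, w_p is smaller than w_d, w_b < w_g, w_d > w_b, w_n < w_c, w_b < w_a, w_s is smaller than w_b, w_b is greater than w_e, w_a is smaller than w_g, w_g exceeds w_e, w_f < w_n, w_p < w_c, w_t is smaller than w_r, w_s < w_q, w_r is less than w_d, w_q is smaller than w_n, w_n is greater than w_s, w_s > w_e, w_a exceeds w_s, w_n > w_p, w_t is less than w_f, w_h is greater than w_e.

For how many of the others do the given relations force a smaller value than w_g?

7

From w_g the given relations immediately reach w_e, w_r, w_b, w_a.
From those, w_t, w_s, w_p — 7 in total.
No other element is forced below w_g by the given relations, so the count is 7.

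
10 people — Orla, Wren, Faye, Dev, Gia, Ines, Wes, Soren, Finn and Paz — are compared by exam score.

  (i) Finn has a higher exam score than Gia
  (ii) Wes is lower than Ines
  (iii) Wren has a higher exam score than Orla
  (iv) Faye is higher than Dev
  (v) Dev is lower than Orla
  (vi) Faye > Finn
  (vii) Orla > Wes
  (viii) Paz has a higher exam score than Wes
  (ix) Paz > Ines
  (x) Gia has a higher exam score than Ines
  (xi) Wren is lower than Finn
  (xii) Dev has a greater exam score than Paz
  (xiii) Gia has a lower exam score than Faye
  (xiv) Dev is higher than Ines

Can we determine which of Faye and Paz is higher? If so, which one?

Faye

Link the given pairs in sequence: Paz < Dev; Dev < Orla; Orla < Wren; Wren < Finn; Finn < Faye.
Chaining these gives Paz < Dev < Orla < Wren < Finn < Faye.
So Faye is higher.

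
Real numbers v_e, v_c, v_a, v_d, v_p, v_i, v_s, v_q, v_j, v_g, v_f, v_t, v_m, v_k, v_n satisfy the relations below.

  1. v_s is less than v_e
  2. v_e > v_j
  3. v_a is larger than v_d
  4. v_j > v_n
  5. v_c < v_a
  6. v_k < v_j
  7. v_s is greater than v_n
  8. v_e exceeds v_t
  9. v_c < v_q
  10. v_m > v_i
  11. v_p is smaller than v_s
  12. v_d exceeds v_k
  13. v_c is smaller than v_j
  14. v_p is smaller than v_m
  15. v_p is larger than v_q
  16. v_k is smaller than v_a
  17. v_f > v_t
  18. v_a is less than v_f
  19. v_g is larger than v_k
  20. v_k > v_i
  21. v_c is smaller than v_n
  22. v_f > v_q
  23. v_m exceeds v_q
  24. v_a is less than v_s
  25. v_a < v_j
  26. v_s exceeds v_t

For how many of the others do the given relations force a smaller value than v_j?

The elements the relations force below v_j are v_i, v_k, v_c, v_n, v_d, v_a — no chain reaches any other.
That is 6.

6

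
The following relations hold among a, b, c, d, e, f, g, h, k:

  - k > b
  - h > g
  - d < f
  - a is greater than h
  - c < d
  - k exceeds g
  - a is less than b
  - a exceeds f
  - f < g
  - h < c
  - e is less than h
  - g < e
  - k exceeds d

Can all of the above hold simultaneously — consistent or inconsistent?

inconsistent

Chaining the given relations yields g < e < h < c < d < f, so g < f. But one relation states f < g. These cannot both hold.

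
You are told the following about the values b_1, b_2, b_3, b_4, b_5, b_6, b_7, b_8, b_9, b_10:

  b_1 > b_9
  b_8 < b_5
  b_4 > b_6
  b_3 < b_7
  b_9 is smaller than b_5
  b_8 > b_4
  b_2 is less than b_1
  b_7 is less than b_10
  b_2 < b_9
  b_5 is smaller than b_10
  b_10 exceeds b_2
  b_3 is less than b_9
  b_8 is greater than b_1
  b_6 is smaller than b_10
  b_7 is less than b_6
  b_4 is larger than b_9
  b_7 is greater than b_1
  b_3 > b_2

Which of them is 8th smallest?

b_8

Chaining the given pairs: b_2 < b_3 < b_9 < b_1 < b_7 < b_6 < b_4 < b_8 < b_5 < b_10.
The 8th smallest is b_8.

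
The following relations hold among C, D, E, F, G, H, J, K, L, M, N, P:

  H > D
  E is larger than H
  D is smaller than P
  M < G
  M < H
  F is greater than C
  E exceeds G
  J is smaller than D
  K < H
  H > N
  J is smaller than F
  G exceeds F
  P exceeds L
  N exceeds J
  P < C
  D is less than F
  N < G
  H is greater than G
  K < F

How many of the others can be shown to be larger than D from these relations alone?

The elements the relations force above D are P, C, F, G, H, E — no chain reaches any other.
That is 6.

6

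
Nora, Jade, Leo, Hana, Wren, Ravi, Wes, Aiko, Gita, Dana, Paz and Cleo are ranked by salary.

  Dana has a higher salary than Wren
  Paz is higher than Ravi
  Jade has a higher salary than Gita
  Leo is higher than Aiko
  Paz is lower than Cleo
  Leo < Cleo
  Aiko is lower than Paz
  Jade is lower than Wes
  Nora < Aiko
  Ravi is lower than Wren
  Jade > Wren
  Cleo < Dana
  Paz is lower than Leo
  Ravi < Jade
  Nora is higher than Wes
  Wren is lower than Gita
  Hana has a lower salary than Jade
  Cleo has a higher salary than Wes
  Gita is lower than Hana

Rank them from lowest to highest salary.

Ravi < Wren < Gita < Hana < Jade < Wes < Nora < Aiko < Paz < Leo < Cleo < Dana

Nothing is placed below Ravi, so it is least; from there Ravi < Wren; Wren < Gita; Gita < Hana; Hana < Jade; Jade < Wes; Wes < Nora; Nora < Aiko; Aiko < Paz; Paz < Leo; Leo < Cleo; Cleo < Dana, each given directly.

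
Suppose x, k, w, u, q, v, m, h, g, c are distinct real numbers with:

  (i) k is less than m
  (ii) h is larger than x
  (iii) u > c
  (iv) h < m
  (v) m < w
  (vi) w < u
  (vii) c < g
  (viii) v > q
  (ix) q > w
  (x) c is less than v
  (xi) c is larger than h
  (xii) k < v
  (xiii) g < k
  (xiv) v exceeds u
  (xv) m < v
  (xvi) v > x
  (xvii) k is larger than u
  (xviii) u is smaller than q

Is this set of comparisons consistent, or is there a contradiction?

Chaining the given relations yields k < m < w < u, so k < u. But one relation states u < k. These cannot both hold.

inconsistent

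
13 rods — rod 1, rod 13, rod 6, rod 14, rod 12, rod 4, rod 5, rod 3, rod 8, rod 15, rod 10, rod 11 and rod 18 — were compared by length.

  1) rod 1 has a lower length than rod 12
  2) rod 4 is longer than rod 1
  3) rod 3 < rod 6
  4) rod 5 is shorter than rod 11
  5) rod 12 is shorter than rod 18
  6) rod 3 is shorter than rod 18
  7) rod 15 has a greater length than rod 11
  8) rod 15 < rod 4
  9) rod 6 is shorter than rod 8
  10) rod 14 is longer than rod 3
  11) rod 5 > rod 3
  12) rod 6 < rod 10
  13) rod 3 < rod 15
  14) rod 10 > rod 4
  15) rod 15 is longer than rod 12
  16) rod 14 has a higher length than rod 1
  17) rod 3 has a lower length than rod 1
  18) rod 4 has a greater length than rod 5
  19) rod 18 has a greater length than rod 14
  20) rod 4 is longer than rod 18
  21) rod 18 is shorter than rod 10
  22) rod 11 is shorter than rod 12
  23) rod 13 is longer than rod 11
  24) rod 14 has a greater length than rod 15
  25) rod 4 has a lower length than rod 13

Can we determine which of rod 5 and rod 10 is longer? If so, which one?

rod 10

rod 5 < rod 11 and rod 11 < rod 12 give rod 5 < rod 12.
Then rod 12 < rod 15 extends the chain to rod 15.
With rod 15 < rod 14: rod 5 < rod 11 < rod 12 < rod 15 < rod 14.
With rod 14 < rod 18: rod 5 < rod 11 < rod 12 < rod 15 < rod 14 < rod 18.
With rod 18 < rod 4: rod 5 < rod 11 < rod 12 < rod 15 < rod 14 < rod 18 < rod 4.
With rod 4 < rod 10: rod 5 < rod 11 < rod 12 < rod 15 < rod 14 < rod 18 < rod 4 < rod 10.
So rod 10 is longer.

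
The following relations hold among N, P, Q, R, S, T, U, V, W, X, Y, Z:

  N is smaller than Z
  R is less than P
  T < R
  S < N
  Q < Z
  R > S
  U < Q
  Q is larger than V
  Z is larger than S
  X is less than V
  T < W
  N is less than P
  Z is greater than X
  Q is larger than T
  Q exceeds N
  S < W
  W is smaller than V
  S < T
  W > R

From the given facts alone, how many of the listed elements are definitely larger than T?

6

From T the given relations immediately reach R, W, Q.
From those, V, Z, P — 6 in total.
Nothing else is reachable above T; 6 in all.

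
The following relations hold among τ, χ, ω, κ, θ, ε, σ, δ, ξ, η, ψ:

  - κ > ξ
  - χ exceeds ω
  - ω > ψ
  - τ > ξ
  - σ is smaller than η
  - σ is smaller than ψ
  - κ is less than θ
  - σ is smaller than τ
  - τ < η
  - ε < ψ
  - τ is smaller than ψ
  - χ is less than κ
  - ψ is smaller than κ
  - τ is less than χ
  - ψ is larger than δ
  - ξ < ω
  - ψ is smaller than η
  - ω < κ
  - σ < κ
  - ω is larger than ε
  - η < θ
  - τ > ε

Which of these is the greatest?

θ

ξ is not greatest since ξ < ω; σ is not greatest since σ < η; ε is not greatest since ε < ψ; τ is not greatest since τ < η; δ is not greatest since δ < ψ; ψ is not greatest since ψ < ω; η is not greatest since η < θ; ω is not greatest since ω < κ; χ is not greatest since χ < κ; κ is not greatest since κ < θ.
Only θ has nothing above it, so θ is the greatest.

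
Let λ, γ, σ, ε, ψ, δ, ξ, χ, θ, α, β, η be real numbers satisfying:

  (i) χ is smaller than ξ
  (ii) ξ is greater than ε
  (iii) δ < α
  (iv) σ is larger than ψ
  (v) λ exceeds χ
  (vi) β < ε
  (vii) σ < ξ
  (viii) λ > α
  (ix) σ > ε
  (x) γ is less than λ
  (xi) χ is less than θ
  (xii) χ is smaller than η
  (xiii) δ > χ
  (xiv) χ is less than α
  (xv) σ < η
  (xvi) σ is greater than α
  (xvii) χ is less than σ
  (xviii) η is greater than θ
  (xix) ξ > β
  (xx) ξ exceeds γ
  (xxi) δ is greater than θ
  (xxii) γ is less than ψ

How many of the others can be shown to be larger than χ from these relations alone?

The elements the relations force above χ are θ, δ, α, σ, η, ξ, λ — no chain reaches any other.
That is 7.

7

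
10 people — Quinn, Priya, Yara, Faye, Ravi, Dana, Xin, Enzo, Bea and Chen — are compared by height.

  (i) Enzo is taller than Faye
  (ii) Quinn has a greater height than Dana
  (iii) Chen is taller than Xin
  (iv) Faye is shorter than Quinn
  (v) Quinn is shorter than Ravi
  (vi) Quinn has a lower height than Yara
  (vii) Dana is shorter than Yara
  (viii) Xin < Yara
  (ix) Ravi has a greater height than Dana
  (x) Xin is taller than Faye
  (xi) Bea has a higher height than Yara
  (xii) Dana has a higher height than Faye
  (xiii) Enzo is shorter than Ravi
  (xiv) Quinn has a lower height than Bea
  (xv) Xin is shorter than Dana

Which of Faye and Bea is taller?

Following the relations from Faye: Faye < Xin < Dana < Quinn < Yara < Bea.
So Faye < Bea; Bea is the taller of the two.

Bea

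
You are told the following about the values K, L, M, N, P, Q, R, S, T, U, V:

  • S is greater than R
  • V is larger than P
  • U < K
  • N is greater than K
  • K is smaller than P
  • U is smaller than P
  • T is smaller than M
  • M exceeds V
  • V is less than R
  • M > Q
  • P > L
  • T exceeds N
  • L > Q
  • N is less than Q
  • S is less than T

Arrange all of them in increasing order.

U < K < N < Q < L < P < V < R < S < T < M

Nothing is placed below U, so it is least; from there U < K; K < N; N < Q; Q < L; L < P; P < V; V < R; R < S; S < T; T < M, each given directly.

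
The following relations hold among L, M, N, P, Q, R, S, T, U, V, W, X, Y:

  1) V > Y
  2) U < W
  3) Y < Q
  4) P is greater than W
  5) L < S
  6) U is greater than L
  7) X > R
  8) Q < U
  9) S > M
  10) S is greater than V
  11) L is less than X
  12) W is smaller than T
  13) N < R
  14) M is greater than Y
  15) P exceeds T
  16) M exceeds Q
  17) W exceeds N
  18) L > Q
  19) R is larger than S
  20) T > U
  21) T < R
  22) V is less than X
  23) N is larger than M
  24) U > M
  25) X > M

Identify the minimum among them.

Y

Chaining upward from Y: directly above it, Q, M, V; then N, L, U, S, X; then W, T, R; then P.
That covers every other element, and nothing is given below Y, so Y is the minimum.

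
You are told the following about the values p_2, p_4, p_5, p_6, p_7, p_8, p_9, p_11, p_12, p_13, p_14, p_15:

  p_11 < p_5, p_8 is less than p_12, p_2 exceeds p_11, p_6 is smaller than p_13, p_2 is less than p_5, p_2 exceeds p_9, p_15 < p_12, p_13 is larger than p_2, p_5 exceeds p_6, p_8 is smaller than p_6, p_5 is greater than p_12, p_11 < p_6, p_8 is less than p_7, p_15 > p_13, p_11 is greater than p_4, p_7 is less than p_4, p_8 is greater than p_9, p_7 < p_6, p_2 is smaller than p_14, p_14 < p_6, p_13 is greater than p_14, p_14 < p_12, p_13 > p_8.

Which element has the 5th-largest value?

p_6

Piecing the relations together gives one ordering: p_9 < p_8 < p_7 < p_4 < p_11 < p_2 < p_14 < p_6 < p_13 < p_15 < p_12 < p_5.
The 5th largest is p_6.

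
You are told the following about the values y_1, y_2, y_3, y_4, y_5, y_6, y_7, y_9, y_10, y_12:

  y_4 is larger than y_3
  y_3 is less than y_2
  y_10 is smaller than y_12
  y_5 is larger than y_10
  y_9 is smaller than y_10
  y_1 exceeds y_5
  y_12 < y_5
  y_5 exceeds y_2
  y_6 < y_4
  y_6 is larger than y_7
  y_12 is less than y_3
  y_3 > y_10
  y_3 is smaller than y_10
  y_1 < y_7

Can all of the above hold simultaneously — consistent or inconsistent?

Chaining the given relations yields y_10 < y_12 < y_3, so y_10 < y_3. But one relation states y_3 < y_10. These cannot both hold.

inconsistent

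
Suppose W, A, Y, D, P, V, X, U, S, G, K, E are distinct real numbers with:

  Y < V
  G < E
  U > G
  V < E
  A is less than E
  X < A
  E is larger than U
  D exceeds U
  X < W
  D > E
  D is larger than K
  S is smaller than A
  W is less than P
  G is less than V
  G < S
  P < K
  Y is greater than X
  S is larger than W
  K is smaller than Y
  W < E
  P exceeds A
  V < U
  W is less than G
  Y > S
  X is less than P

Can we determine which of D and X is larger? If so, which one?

X < W and W < G give X < G.
Then G < S extends the chain to S.
Then S < A extends the chain to A.
With A < P: X < W < G < S < A < P.
Then P < K extends the chain to K.
Then K < Y extends the chain to Y.
With Y < V: X < W < G < S < A < P < K < Y < V.
With V < U: X < W < G < S < A < P < K < Y < V < U.
Then U < E extends the chain to E.
Then E < D extends the chain to D.
So D is larger.

D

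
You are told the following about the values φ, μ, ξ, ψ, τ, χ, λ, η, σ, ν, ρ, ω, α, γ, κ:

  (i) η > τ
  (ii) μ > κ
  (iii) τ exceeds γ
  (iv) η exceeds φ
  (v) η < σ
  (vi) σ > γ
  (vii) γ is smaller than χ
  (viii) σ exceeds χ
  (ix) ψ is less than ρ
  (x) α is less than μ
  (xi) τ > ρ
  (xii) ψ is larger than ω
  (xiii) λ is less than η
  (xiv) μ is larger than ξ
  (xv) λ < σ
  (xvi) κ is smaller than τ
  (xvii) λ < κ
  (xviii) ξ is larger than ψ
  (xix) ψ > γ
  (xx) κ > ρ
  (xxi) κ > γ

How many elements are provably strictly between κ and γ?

The relations place γ below κ. An element lies strictly between them when it is forced above γ and also forced below κ.
Above γ: {ψ, ρ, ξ, χ, τ, η, μ, σ}. Below κ: {ω, ψ, λ, ρ}.
Intersection: {ψ, ρ} — 2.

2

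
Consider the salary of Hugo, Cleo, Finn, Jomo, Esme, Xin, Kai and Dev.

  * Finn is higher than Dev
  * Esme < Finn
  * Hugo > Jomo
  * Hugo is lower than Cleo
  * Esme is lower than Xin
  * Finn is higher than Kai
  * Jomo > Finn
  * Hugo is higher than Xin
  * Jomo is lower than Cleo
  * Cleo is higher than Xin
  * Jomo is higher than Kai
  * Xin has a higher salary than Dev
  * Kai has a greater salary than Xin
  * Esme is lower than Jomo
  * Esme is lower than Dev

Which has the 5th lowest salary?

Chaining the given pairs: Esme < Dev < Xin < Kai < Finn < Jomo < Hugo < Cleo.
Counting 5 from the smallest end gives Finn.

Finn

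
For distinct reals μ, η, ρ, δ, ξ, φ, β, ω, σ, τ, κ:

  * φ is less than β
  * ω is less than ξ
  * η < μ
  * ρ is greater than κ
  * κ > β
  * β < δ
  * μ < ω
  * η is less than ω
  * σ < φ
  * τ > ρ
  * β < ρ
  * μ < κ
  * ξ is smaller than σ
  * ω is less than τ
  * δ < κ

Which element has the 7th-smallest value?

Chaining the given pairs: η < μ < ω < ξ < σ < φ < β < δ < κ < ρ < τ.
The 7th smallest is β.

β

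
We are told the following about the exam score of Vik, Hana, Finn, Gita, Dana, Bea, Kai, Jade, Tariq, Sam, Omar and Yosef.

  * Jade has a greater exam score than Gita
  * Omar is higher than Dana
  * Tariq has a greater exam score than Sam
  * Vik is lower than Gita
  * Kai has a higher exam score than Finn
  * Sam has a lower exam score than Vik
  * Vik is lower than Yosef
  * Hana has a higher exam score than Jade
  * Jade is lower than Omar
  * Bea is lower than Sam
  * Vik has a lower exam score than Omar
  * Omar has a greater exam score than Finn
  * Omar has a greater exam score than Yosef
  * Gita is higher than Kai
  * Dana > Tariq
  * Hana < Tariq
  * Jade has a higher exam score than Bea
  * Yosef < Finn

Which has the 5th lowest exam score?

Finn

Chaining the given pairs: Bea < Sam < Vik < Yosef < Finn < Kai < Gita < Jade < Hana < Tariq < Dana < Omar.
The 5th smallest is Finn.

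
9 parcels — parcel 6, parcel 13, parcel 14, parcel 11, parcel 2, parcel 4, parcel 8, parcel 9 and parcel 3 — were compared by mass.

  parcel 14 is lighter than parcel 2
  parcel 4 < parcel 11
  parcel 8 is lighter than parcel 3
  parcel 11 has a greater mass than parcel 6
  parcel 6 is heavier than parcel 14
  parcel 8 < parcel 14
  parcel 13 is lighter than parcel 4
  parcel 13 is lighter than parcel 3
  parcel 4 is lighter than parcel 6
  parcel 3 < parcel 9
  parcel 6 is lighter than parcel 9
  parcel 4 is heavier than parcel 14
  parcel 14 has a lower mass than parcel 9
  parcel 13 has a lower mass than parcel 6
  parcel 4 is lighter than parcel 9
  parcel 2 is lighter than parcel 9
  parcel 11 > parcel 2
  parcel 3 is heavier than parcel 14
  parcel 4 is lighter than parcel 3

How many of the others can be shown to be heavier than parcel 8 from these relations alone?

Directly above parcel 8: parcel 14, parcel 3.
One step further: parcel 2, parcel 4, parcel 6, parcel 9 (6 so far).
One step further: parcel 11 (7 so far).
Nothing else is reachable above parcel 8; 7 in all.

7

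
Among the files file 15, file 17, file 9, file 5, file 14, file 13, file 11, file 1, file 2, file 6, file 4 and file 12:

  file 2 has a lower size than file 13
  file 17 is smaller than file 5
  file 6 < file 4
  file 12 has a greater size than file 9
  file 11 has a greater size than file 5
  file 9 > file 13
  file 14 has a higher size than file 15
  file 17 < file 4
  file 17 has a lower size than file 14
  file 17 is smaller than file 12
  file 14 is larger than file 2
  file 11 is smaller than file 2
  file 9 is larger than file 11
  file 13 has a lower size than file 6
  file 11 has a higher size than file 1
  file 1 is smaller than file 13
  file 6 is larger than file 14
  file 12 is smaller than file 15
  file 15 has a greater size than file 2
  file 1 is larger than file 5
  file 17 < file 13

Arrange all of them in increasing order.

file 17 < file 5 < file 1 < file 11 < file 2 < file 13 < file 9 < file 12 < file 15 < file 14 < file 6 < file 4

The consecutive links are each given: file 17 < file 5; file 5 < file 1; file 1 < file 11; file 11 < file 2; file 2 < file 13; file 13 < file 9; file 9 < file 12; file 12 < file 15; file 15 < file 14; file 14 < file 6; file 6 < file 4.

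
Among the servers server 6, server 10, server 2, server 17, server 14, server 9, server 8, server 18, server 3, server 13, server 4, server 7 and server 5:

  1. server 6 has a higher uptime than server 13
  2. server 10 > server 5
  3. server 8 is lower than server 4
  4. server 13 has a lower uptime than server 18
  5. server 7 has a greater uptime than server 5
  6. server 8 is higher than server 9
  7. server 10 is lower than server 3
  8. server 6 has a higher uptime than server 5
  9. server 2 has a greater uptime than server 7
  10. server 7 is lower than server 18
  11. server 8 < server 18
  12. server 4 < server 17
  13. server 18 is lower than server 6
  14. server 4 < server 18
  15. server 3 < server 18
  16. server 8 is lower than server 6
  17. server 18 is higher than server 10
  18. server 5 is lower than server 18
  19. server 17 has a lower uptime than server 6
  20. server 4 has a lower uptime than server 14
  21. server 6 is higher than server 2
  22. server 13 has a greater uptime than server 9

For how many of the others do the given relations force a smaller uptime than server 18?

From server 18 the given relations immediately reach server 5, server 10, server 3, server 8, server 13, server 7, server 4.
From those, server 9 — 8 in total.
Nothing else is reachable below server 18; 8 in all.

8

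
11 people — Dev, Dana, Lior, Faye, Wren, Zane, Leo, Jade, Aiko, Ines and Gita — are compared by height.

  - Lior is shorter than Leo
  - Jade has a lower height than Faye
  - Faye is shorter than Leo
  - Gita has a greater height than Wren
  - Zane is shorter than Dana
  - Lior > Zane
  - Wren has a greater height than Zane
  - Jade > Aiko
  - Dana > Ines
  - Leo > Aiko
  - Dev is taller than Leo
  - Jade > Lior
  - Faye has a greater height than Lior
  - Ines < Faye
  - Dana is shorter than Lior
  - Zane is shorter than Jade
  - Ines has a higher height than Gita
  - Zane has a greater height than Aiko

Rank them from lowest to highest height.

Aiko < Zane < Wren < Gita < Ines < Dana < Lior < Jade < Faye < Leo < Dev

Each adjacent pair is fixed by a given relation: Aiko < Zane; Zane < Wren; Wren < Gita; Gita < Ines; Ines < Dana; Dana < Lior; Lior < Jade; Jade < Faye; Faye < Leo; Leo < Dev. Chaining them end to end gives the full order.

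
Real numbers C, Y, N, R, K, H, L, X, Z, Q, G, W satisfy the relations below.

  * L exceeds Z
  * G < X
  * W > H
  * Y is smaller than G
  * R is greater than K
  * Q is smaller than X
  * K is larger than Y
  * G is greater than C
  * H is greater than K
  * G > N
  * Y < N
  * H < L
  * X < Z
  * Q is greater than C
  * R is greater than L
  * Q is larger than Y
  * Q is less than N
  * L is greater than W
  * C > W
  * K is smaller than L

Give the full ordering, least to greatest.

Y < K < H < W < C < Q < N < G < X < Z < L < R

Nothing is placed below Y, so it is least; from there Y < K; K < H; H < W; W < C; C < Q; Q < N; N < G; G < X; X < Z; Z < L; L < R, each given directly.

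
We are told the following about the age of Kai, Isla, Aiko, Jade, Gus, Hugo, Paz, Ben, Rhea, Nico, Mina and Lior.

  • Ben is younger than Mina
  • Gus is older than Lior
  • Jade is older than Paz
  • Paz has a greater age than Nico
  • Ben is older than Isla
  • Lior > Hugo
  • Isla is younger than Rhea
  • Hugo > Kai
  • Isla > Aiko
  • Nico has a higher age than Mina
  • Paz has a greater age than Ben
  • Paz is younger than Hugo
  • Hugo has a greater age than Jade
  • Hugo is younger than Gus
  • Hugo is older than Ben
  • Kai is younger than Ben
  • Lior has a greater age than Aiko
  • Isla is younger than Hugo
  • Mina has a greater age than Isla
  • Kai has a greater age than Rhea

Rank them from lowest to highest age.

Nothing is placed below Aiko, so it is least; from there Aiko < Isla; Isla < Rhea; Rhea < Kai; Kai < Ben; Ben < Mina; Mina < Nico; Nico < Paz; Paz < Jade; Jade < Hugo; Hugo < Lior; Lior < Gus, each given directly.

Aiko < Isla < Rhea < Kai < Ben < Mina < Nico < Paz < Jade < Hugo < Lior < Gus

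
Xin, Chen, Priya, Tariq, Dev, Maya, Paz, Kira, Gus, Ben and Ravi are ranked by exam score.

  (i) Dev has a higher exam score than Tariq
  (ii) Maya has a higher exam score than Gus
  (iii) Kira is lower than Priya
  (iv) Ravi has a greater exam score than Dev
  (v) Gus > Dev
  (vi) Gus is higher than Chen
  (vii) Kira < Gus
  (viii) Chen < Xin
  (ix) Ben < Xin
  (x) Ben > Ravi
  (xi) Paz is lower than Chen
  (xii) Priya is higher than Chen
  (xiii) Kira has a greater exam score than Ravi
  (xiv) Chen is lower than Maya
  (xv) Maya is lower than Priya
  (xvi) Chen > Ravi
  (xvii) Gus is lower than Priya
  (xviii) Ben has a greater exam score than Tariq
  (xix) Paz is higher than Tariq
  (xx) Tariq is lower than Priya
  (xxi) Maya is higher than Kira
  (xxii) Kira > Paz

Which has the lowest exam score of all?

Tariq

Dev is not least since Tariq < Dev; Paz is not least since Tariq < Paz; Ravi is not least since Dev < Ravi; Chen is not least since Ravi < Chen; Ben is not least since Tariq < Ben; Kira is not least since Ravi < Kira; Gus is not least since Kira < Gus; Maya is not least since Kira < Maya; Priya is not least since Chen < Priya; Xin is not least since Ben < Xin.
Only Tariq has nothing below it, so Tariq is the lowest exam score.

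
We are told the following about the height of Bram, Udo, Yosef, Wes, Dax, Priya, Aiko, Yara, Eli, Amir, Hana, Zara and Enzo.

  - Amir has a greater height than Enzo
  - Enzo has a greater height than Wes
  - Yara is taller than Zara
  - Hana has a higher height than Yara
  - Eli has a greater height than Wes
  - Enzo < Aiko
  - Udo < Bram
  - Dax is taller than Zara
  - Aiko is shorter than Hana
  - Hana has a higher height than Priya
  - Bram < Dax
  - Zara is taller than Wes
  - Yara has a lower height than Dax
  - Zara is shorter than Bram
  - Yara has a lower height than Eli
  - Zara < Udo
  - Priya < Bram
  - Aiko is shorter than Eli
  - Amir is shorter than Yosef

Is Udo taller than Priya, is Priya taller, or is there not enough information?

undetermined

Following every chain through Udo: above Udo we get Bram, Dax; below Udo we get Wes, Zara.
Priya is not reached, and no chain runs the other way from Priya to Udo.
So the given relations leave the order of Udo and Priya undetermined.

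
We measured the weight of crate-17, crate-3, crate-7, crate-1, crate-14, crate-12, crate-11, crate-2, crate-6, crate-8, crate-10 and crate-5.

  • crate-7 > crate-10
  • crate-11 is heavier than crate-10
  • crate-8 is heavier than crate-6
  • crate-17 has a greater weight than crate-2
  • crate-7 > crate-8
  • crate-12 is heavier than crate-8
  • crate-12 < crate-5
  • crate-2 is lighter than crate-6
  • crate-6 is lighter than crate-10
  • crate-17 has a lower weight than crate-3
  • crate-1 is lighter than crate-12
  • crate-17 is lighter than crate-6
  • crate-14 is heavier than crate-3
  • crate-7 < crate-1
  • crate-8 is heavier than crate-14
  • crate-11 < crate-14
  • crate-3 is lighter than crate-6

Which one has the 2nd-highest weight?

Piecing the relations together gives one ordering: crate-2 < crate-17 < crate-3 < crate-6 < crate-10 < crate-11 < crate-14 < crate-8 < crate-7 < crate-1 < crate-12 < crate-5.
Counting 2 from the largest end gives crate-12.

crate-12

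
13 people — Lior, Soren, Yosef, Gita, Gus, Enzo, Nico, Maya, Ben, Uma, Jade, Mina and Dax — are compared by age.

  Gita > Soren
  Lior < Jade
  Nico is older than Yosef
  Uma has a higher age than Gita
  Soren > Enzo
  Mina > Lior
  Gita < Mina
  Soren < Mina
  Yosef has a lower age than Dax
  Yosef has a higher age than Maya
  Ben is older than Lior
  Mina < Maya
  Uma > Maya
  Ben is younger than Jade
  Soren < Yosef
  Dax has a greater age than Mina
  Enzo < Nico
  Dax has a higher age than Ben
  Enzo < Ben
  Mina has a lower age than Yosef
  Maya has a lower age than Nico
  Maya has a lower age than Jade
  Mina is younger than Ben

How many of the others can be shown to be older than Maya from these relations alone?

5

Directly above Maya: Uma, Yosef, Nico, Jade.
One step further: Dax (5 so far).
No other element is forced above Maya by the given relations, so the count is 5.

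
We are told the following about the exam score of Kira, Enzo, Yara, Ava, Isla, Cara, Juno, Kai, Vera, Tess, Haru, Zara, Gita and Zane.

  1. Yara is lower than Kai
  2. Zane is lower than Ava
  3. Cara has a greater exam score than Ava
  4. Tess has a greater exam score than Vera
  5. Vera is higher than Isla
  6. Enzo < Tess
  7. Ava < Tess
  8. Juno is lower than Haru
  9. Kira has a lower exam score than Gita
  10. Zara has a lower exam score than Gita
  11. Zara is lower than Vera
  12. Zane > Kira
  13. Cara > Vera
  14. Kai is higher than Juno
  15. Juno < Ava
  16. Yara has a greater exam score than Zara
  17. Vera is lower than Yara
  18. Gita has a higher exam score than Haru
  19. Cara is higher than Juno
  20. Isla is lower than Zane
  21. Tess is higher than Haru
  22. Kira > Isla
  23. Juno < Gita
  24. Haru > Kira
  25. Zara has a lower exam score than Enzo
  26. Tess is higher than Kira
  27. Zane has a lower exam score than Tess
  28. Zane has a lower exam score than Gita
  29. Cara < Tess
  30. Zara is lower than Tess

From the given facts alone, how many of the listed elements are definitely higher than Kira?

6

From Kira the given relations immediately reach Zane, Haru, Tess, Gita.
From those, Ava — 5 in total.
From those, Cara — 6 in total.
Nothing else is reachable above Kira; 6 in all.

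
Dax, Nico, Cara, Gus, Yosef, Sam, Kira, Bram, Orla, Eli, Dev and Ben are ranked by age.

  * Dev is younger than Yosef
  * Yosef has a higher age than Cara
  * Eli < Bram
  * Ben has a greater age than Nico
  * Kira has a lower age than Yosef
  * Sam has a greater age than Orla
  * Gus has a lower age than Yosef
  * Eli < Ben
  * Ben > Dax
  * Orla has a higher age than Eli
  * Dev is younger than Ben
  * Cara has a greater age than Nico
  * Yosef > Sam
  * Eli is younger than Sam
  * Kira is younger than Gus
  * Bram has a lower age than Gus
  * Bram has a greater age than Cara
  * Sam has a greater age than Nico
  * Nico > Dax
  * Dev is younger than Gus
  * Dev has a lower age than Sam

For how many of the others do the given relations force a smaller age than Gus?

From Gus the given relations immediately reach Kira, Bram, Dev.
From those, Eli, Cara — 5 in total.
From those, Nico — 6 in total.
From those, Dax — 7 in total.
No other element is forced below Gus by the given relations, so the count is 7.

7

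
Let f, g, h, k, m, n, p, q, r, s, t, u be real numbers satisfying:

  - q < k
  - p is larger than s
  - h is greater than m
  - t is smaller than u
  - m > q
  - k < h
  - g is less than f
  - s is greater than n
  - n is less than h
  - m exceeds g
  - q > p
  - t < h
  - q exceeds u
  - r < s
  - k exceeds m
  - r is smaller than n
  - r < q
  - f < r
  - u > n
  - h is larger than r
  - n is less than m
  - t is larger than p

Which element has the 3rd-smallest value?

r

Chaining the given pairs: g < f < r < n < s < p < t < u < q < m < k < h.
Counting 3 from the smallest end gives r.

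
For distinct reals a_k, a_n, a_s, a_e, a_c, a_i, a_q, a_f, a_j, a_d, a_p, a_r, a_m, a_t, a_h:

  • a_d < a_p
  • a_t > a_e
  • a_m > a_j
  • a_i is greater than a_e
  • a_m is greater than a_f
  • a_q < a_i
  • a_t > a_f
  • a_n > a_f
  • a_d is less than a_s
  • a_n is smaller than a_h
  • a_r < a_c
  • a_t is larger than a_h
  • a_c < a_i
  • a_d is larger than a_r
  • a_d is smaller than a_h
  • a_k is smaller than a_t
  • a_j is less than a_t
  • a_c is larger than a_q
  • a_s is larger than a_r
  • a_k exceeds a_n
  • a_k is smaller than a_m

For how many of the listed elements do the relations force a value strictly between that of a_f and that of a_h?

The relations place a_f below a_h. An element lies strictly between them when it is forced above a_f and also forced below a_h.
Above a_f: {a_n, a_k, a_t, a_m}. Below a_h: {a_n, a_r, a_d}.
Intersection: {a_n} — 1.

1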